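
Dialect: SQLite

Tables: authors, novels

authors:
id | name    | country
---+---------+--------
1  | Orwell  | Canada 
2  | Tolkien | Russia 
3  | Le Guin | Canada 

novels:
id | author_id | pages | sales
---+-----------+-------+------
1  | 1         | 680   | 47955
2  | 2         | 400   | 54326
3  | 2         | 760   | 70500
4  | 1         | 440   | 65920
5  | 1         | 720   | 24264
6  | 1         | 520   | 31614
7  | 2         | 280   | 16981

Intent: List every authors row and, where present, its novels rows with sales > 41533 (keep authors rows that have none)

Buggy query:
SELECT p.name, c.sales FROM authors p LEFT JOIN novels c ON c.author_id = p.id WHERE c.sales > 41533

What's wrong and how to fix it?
Bug: Filtering c.sales in WHERE discards the NULL rows produced by LEFT JOIN, turning it into an inner join

Fix: Put 'c.sales > 41533' in the JOIN's ON clause instead of WHERE

Corrected query:
SELECT p.name, c.sales FROM authors p LEFT JOIN novels c ON c.author_id = p.id AND c.sales > 41533

Result:
name    | sales
--------+------
Orwell  | 47955
Orwell  | 65920
Tolkien | 54326
Tolkien | 70500
Le Guin | NULL 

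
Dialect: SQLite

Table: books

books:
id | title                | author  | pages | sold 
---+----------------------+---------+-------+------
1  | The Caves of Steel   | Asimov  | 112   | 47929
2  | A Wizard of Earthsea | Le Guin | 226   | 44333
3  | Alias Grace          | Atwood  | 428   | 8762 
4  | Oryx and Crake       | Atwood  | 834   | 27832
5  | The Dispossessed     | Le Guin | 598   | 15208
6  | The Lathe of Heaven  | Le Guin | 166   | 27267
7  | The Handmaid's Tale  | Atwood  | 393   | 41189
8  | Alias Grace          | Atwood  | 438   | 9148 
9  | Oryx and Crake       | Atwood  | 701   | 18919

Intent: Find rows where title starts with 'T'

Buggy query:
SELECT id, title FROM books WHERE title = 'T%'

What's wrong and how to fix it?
Bug: '=' compares the literal string including the % character; pattern matching needs LIKE

Fix: Replace '=' with LIKE so 'T%' is treated as a pattern

Corrected query:
SELECT id, title FROM books WHERE title LIKE 'T%'

Result:
id | title              
---+--------------------
1  | The Caves of Steel 
5  | The Dispossessed   
6  | The Lathe of Heaven
7  | The Handmaid's Tale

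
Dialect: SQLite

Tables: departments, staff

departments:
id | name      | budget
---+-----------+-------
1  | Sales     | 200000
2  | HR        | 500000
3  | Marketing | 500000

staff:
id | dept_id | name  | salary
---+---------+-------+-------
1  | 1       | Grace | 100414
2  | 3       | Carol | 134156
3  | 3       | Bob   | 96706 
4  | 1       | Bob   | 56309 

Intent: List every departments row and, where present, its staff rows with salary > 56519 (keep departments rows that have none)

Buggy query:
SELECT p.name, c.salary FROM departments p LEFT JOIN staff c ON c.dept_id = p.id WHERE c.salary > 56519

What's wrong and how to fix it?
Bug: A WHERE condition on the right-hand table after LEFT JOIN drops unmatched parents

Fix: Move the right-table condition into the ON clause so unmatched parents are kept

Corrected query:
SELECT p.name, c.salary FROM departments p LEFT JOIN staff c ON c.dept_id = p.id AND c.salary > 56519

Result:
name      | salary
----------+-------
Sales     | 100414
HR        | NULL  
Marketing | 96706 
Marketing | 134156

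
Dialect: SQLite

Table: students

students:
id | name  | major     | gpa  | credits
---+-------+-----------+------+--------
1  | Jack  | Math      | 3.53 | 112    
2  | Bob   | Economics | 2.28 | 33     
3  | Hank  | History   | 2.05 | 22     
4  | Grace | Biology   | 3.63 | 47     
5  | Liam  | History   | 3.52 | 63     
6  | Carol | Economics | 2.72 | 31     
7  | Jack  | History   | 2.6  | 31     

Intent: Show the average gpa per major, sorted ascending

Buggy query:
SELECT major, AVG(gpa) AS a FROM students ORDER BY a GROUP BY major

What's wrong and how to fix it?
Bug: GROUP BY must precede ORDER BY

Fix: Reorder: SELECT … FROM … GROUP BY … ORDER BY …

Corrected query:
SELECT major, AVG(gpa) AS a FROM students GROUP BY major ORDER BY a

Result:
major     | a       
----------+---------
Economics | 2.5     
History   | 2.723333
Math      | 3.53    
Biology   | 3.63    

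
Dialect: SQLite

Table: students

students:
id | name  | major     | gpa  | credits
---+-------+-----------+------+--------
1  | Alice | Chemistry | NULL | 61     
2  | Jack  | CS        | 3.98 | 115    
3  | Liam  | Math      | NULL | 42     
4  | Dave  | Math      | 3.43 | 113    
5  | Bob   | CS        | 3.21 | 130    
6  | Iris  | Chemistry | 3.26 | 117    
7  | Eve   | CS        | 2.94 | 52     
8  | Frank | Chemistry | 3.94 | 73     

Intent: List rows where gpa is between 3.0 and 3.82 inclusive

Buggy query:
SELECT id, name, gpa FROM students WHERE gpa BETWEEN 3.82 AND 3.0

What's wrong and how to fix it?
Bug: BETWEEN expects the lower bound first; with 3.82 AND 3.0 the range is empty

Fix: Write BETWEEN 3.0 AND 3.82

Corrected query:
SELECT id, name, gpa FROM students WHERE gpa BETWEEN 3.0 AND 3.82

Result:
id | name | gpa 
---+------+-----
4  | Dave | 3.43
5  | Bob  | 3.21
6  | Iris | 3.26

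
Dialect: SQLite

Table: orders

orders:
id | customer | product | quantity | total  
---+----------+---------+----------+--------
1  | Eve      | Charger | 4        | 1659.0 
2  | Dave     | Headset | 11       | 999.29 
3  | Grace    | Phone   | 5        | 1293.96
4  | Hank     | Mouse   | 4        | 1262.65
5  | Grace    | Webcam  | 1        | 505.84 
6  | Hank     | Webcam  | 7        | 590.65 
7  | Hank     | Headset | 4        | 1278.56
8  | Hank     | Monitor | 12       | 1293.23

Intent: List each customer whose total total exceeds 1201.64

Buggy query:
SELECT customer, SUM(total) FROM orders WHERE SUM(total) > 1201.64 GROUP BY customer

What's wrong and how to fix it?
Bug: SUM(total) is an aggregate, but WHERE filters rows before aggregation

Fix: Use HAVING (which filters groups after aggregation) instead of WHERE

Corrected query:
SELECT customer, SUM(total) FROM orders GROUP BY customer HAVING SUM(total) > 1201.64

Result:
customer | SUM(total)
---------+-----------
Eve      | 1659      
Grace    | 1799.8    
Hank     | 4425.09   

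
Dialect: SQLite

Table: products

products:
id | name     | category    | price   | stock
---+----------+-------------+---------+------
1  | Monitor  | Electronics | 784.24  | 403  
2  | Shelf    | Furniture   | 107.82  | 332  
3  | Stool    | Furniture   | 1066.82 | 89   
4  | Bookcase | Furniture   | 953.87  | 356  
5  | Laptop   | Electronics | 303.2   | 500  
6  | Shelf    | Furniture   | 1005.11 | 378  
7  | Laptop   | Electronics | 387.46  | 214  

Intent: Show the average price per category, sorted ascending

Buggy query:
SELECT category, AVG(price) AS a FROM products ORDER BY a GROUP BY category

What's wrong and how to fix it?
Bug: ORDER BY appears before GROUP BY; SQL clause order requires GROUP BY first

Fix: Reorder: SELECT … FROM … GROUP BY … ORDER BY …

Corrected query:
SELECT category, AVG(price) AS a FROM products GROUP BY category ORDER BY a

Result:
category    | a         
------------+-----------
Electronics | 491.633333
Furniture   | 783.405   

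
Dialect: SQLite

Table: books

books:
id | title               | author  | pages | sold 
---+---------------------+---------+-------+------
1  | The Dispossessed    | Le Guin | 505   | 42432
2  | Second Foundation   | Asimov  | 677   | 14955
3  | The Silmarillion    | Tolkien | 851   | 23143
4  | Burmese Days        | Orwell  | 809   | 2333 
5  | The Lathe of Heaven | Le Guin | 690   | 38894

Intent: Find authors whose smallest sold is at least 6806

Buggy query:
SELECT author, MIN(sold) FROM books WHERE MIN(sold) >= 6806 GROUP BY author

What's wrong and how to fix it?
Bug: Aggregates like MIN are computed per group after WHERE runs

Fix: Use HAVING for the per-group MIN condition

Corrected query:
SELECT author, MIN(sold) FROM books GROUP BY author HAVING MIN(sold) >= 6806

Result:
author  | MIN(sold)
--------+----------
Asimov  | 14955    
Le Guin | 38894    
Tolkien | 23143    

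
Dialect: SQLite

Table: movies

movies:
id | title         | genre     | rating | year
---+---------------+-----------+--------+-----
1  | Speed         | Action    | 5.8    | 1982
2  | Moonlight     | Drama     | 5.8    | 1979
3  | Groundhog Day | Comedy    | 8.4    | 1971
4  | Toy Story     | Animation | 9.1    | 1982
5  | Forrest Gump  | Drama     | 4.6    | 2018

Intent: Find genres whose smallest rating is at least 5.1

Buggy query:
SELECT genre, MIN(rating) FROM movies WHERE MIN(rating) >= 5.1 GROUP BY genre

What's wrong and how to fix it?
Bug: Aggregates like MIN are computed per group after WHERE runs

Fix: Use HAVING for the per-group MIN condition

Corrected query:
SELECT genre, MIN(rating) FROM movies GROUP BY genre HAVING MIN(rating) >= 5.1

Result:
genre     | MIN(rating)
----------+------------
Action    | 5.8        
Animation | 9.1        
Comedy    | 8.4        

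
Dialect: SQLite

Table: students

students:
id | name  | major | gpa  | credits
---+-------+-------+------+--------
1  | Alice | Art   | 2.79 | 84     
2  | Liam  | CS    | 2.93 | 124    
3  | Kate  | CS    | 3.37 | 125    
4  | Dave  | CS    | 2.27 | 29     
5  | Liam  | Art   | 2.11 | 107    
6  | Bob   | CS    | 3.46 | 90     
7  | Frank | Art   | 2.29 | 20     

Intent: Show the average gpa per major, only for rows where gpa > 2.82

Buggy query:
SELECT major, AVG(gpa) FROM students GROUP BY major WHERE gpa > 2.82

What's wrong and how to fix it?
Bug: WHERE cannot follow GROUP BY

Fix: Place WHERE between FROM and GROUP BY

Corrected query:
SELECT major, AVG(gpa) FROM students WHERE gpa > 2.82 GROUP BY major

Result:
major | AVG(gpa)
------+---------
CS    | 3.253333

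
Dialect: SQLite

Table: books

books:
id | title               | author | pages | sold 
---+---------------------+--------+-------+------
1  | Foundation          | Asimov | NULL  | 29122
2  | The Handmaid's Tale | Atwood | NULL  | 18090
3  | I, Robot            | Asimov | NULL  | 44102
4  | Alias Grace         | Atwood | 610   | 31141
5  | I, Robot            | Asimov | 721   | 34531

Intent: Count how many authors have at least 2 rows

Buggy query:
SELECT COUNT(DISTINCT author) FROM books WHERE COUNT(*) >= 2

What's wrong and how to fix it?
Bug: COUNT(*) cannot appear in WHERE; the per-group count doesn't exist yet

Fix: Group first with HAVING COUNT(*) >= 2, then COUNT the resulting groups

Corrected query:
SELECT COUNT(*) FROM (SELECT author FROM books GROUP BY author HAVING COUNT(*) >= 2)

Result:
COUNT(*)
--------
2       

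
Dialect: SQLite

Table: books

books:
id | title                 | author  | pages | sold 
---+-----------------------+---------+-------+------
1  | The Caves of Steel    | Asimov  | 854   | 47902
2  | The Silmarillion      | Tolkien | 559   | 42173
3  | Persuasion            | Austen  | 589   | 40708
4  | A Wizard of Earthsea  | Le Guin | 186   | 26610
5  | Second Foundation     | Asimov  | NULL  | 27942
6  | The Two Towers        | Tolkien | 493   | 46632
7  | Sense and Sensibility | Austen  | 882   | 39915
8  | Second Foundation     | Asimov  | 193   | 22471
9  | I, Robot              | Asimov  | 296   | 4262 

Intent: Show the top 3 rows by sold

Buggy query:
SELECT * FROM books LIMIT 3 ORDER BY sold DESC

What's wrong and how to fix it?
Bug: LIMIT must come after ORDER BY

Fix: Swap the clauses: ORDER BY first, then LIMIT

Corrected query:
SELECT * FROM books ORDER BY sold DESC LIMIT 3

Result:
id | title              | author  | pages | sold 
---+--------------------+---------+-------+------
1  | The Caves of Steel | Asimov  | 854   | 47902
6  | The Two Towers     | Tolkien | 493   | 46632
2  | The Silmarillion   | Tolkien | 559   | 42173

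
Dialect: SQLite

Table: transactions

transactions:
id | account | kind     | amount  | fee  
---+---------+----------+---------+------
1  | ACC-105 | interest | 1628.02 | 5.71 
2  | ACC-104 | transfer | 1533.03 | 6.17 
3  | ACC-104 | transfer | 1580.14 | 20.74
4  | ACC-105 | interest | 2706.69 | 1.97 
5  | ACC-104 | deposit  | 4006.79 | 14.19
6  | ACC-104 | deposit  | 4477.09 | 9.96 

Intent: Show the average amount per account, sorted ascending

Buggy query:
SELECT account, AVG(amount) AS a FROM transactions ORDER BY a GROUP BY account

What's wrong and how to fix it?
Bug: GROUP BY must precede ORDER BY

Fix: Move ORDER BY to the end, after GROUP BY

Corrected query:
SELECT account, AVG(amount) AS a FROM transactions GROUP BY account ORDER BY a

Result:
account | a        
--------+----------
ACC-105 | 2167.355 
ACC-104 | 2899.2625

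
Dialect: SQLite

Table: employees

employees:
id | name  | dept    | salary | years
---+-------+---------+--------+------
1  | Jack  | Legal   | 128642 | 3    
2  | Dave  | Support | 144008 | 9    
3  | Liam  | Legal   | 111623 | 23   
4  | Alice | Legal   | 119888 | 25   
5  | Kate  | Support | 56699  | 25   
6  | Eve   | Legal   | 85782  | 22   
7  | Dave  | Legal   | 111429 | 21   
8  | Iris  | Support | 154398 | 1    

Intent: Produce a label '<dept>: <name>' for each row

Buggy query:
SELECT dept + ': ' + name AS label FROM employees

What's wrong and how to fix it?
Bug: '+' is numeric addition; on text columns SQLite converts them to 0 instead of concatenating

Fix: Replace + with || to concatenate text

Corrected query:
SELECT dept || ': ' || name AS label FROM employees

Result:
label        
-------------
Legal: Jack  
Support: Dave
Legal: Liam  
Legal: Alice 
Support: Kate
Legal: Eve   
Legal: Dave  
Support: Iris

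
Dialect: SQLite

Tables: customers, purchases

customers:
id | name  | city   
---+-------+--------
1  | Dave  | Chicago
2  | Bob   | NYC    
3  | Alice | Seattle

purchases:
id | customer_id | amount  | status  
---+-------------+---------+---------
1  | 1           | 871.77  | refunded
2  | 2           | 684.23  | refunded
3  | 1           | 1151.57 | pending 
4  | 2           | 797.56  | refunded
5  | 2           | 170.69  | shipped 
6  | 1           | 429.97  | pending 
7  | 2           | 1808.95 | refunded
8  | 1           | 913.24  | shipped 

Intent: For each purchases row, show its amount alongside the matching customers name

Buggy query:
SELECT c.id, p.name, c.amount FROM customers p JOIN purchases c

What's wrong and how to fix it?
Bug: Missing join condition: each purchases row is matched to all customers rows instead of just its own

Fix: Specify the join condition linking the foreign key to the parent id

Corrected query:
SELECT c.id, p.name, c.amount FROM customers p JOIN purchases c ON c.customer_id = p.id

Result:
id | name | amount 
---+------+--------
1  | Dave | 871.77 
2  | Bob  | 684.23 
3  | Dave | 1151.57
4  | Bob  | 797.56 
5  | Bob  | 170.69 
6  | Dave | 429.97 
7  | Bob  | 1808.95
8  | Dave | 913.24 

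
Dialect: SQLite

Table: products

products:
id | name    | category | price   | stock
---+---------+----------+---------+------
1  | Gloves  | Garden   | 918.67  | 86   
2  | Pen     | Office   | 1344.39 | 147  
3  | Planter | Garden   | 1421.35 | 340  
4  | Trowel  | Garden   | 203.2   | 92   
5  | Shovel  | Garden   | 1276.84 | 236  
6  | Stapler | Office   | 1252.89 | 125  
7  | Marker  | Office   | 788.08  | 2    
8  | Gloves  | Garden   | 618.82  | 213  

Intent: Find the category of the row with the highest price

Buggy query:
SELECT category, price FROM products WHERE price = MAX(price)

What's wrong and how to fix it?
Bug: MAX(price) is an aggregate and cannot be used directly in WHERE

Fix: Use a subquery: WHERE price = (SELECT MAX(price) FROM products)

Corrected query:
SELECT category, price FROM products WHERE price = (SELECT MAX(price) FROM products)

Result:
category | price  
---------+--------
Garden   | 1421.35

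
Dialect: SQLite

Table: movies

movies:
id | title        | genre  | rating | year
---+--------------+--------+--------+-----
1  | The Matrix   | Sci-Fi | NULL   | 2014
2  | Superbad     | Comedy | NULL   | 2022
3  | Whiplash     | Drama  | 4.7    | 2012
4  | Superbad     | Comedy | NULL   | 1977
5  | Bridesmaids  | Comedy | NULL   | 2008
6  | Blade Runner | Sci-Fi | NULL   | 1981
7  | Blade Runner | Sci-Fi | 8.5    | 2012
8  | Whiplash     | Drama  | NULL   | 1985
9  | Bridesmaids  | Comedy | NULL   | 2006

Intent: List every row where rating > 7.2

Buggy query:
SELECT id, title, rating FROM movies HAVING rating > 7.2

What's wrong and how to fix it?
Bug: HAVING filters the output of aggregation, but this query has no GROUP BY and no aggregate functions, so SQLite rejects it (HAVING clause on a non-aggregate query); the condition here is per row

Fix: Use WHERE for row-level filtering

Corrected query:
SELECT id, title, rating FROM movies WHERE rating > 7.2

Result:
id | title        | rating
---+--------------+-------
7  | Blade Runner | 8.5   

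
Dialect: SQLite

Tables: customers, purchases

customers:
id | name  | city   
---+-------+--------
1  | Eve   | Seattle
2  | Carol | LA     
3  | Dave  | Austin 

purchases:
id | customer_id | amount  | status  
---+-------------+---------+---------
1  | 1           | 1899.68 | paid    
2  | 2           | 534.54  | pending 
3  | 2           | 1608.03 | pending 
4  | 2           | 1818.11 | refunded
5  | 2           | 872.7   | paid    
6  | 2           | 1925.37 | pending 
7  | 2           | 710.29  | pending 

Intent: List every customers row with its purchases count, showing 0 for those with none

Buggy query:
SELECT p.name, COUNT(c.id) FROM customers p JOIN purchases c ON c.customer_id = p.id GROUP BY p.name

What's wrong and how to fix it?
Bug: INNER JOIN drops customers rows that have no matching purchases rows

Fix: Use LEFT JOIN so parents without children still appear (COUNT(c.id) gives 0)

Corrected query:
SELECT p.name, COUNT(c.id) FROM customers p LEFT JOIN purchases c ON c.customer_id = p.id GROUP BY p.name

Result:
name  | COUNT(c.id)
------+------------
Carol | 6          
Dave  | 0          
Eve   | 1          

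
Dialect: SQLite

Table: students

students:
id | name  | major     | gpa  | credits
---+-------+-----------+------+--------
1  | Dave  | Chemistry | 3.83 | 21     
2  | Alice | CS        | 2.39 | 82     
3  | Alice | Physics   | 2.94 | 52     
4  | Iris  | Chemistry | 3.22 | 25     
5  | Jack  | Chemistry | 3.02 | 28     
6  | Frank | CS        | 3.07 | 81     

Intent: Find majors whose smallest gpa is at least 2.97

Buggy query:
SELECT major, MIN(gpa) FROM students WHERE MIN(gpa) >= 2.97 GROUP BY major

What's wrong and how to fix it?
Bug: MIN() in WHERE is a misuse of aggregate

Fix: Use HAVING for the per-group MIN condition

Corrected query:
SELECT major, MIN(gpa) FROM students GROUP BY major HAVING MIN(gpa) >= 2.97

Result:
major     | MIN(gpa)
----------+---------
Chemistry | 3.02    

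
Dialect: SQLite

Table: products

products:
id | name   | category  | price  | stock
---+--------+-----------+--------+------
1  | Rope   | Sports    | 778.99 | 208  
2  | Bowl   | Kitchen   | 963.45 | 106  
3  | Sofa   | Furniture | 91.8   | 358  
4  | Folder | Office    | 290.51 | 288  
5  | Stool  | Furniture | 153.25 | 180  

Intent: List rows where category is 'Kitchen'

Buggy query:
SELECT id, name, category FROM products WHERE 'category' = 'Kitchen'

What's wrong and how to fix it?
Bug: 'category' in single quotes is a string literal, not the column; the comparison is literal-vs-literal and never true

Fix: Reference the column as category without single quotes

Corrected query:
SELECT id, name, category FROM products WHERE category = 'Kitchen'

Result:
id | name | category
---+------+---------
2  | Bowl | Kitchen 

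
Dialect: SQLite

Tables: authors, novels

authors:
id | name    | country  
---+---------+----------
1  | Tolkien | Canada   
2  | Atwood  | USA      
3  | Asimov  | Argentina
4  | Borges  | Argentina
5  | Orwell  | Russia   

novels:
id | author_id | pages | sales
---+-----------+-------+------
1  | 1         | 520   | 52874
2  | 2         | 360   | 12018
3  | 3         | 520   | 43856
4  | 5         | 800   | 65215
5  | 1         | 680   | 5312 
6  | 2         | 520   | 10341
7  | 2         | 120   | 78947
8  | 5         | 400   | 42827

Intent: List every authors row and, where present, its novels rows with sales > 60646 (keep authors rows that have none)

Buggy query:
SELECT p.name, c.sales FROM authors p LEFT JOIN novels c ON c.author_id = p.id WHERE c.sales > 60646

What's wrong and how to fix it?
Bug: A WHERE condition on the right-hand table after LEFT JOIN drops unmatched parents

Fix: Move the right-table condition into the ON clause so unmatched parents are kept

Corrected query:
SELECT p.name, c.sales FROM authors p LEFT JOIN novels c ON c.author_id = p.id AND c.sales > 60646

Result:
name    | sales
--------+------
Tolkien | NULL 
Atwood  | 78947
Asimov  | NULL 
Borges  | NULL 
Orwell  | 65215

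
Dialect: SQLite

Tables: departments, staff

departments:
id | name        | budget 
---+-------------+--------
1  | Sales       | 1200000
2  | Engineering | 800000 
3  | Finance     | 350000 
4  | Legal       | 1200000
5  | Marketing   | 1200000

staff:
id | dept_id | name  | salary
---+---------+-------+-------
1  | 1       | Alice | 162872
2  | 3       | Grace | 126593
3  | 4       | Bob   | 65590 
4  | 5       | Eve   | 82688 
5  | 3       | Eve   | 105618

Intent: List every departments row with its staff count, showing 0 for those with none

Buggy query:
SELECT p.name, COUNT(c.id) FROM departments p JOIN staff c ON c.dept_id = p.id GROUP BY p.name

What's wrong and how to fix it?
Bug: An inner join excludes parents with zero children

Fix: Use LEFT JOIN so parents without children still appear (COUNT(c.id) gives 0)

Corrected query:
SELECT p.name, COUNT(c.id) FROM departments p LEFT JOIN staff c ON c.dept_id = p.id GROUP BY p.name

Result:
name        | COUNT(c.id)
------------+------------
Engineering | 0          
Finance     | 2          
Legal       | 1          
Marketing   | 1          
Sales       | 1          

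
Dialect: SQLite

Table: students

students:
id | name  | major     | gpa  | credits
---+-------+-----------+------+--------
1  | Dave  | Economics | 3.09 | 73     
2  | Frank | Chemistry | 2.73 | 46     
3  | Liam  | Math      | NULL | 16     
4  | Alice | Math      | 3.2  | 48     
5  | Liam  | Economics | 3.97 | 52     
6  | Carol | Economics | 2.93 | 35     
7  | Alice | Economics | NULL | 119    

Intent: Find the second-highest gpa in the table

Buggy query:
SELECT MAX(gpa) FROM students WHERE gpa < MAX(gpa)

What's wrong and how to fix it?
Bug: The inner MAX is an aggregate inside WHERE, which is not allowed

Fix: Compute the overall MAX in a subquery, then take MAX of rows below it

Corrected query:
SELECT MAX(gpa) FROM students WHERE gpa < (SELECT MAX(gpa) FROM students)

Result:
MAX(gpa)
--------
3.2     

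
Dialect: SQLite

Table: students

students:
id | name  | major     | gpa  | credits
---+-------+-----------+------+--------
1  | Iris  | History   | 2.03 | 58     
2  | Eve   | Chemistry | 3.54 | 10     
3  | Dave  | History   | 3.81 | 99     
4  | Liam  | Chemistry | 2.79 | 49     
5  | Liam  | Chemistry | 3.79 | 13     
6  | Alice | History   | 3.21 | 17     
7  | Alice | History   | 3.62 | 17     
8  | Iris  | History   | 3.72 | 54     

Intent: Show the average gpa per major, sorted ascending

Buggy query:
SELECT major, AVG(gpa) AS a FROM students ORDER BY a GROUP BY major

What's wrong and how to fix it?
Bug: GROUP BY must precede ORDER BY

Fix: Reorder: SELECT … FROM … GROUP BY … ORDER BY …

Corrected query:
SELECT major, AVG(gpa) AS a FROM students GROUP BY major ORDER BY a

Result:
major     | a       
----------+---------
History   | 3.278   
Chemistry | 3.373333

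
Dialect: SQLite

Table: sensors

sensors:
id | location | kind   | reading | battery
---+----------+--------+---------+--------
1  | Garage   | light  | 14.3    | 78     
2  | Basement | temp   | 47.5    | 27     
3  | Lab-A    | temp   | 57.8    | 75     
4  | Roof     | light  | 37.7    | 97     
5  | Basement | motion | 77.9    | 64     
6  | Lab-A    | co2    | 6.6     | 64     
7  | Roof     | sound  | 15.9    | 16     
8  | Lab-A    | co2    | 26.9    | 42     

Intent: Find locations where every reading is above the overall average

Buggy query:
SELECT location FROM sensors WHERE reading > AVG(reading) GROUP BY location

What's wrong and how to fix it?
Bug: WHERE evaluates per row before aggregation, so AVG() is unavailable

Fix: Compute the overall average in a scalar subquery and compare each group's MIN against it in HAVING

Corrected query:
SELECT location FROM sensors GROUP BY location HAVING MIN(reading) > (SELECT AVG(reading) FROM sensors)

Result:
location
--------
Basement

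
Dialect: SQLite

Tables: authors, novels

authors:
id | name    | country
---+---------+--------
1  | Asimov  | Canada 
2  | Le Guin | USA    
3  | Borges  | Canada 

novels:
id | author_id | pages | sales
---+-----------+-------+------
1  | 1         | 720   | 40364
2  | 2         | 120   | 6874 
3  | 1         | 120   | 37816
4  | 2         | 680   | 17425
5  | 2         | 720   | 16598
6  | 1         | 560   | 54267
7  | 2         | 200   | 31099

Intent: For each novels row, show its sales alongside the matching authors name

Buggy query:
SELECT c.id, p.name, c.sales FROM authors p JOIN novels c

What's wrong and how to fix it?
Bug: JOIN with no ON clause produces a cartesian product; every novels row pairs with every authors row

Fix: Add ON c.author_id = p.id to the JOIN

Corrected query:
SELECT c.id, p.name, c.sales FROM authors p JOIN novels c ON c.author_id = p.id

Result:
id | name    | sales
---+---------+------
1  | Asimov  | 40364
2  | Le Guin | 6874 
3  | Asimov  | 37816
4  | Le Guin | 17425
5  | Le Guin | 16598
6  | Asimov  | 54267
7  | Le Guin | 31099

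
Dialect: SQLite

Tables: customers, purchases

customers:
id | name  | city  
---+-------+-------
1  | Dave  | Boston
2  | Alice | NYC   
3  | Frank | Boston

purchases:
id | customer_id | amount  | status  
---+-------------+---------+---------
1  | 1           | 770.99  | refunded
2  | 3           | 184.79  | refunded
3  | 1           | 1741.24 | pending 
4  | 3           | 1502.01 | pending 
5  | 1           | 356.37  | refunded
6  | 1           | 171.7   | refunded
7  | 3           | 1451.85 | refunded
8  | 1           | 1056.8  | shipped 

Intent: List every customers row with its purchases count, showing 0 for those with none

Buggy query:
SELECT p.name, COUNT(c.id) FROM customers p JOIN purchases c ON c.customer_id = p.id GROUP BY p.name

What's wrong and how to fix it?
Bug: An inner join excludes parents with zero children

Fix: Use LEFT JOIN so parents without children still appear (COUNT(c.id) gives 0)

Corrected query:
SELECT p.name, COUNT(c.id) FROM customers p LEFT JOIN purchases c ON c.customer_id = p.id GROUP BY p.name

Result:
name  | COUNT(c.id)
------+------------
Alice | 0          
Dave  | 5          
Frank | 3          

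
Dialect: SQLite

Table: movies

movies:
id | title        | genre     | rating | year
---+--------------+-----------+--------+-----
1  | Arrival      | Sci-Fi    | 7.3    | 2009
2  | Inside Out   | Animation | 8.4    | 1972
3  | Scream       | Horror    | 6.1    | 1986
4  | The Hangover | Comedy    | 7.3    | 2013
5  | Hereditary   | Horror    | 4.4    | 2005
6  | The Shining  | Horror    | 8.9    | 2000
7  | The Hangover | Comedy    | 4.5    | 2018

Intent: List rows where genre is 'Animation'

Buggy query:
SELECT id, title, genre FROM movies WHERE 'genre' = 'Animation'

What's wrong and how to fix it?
Bug: 'genre' in single quotes is a string literal, not the column; the comparison is literal-vs-literal and never true

Fix: Reference the column as genre without single quotes

Corrected query:
SELECT id, title, genre FROM movies WHERE genre = 'Animation'

Result:
id | title      | genre    
---+------------+----------
2  | Inside Out | Animation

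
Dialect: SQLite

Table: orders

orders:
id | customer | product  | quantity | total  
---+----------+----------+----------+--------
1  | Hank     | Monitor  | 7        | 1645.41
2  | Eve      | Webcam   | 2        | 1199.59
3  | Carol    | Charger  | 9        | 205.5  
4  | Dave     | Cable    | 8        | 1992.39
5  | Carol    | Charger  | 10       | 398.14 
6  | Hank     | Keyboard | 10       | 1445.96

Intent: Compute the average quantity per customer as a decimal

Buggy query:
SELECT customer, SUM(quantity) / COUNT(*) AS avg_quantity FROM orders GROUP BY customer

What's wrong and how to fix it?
Bug: SUM(quantity) and COUNT(*) are both integers; the division truncates the fractional part

Fix: Cast one side to REAL so the division keeps the fractional part

Corrected query:
SELECT customer, SUM(quantity) * 1.0 / COUNT(*) AS avg_quantity FROM orders GROUP BY customer

Result:
customer | avg_quantity
---------+-------------
Carol    | 9.5         
Dave     | 8           
Eve      | 2           
Hank     | 8.5         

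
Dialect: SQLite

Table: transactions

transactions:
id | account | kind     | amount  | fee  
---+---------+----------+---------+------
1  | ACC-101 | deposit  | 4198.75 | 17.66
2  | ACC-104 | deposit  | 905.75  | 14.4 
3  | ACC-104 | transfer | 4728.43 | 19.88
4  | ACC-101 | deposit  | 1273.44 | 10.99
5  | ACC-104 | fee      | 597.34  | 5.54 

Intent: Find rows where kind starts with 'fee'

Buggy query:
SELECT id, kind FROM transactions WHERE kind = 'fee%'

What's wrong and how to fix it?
Bug: Wildcards only work with LIKE; '=' treats '%' as a literal character

Fix: Replace '=' with LIKE so 'fee%' is treated as a pattern

Corrected query:
SELECT id, kind FROM transactions WHERE kind LIKE 'fee%'

Result:
id | kind
---+-----
5  | fee 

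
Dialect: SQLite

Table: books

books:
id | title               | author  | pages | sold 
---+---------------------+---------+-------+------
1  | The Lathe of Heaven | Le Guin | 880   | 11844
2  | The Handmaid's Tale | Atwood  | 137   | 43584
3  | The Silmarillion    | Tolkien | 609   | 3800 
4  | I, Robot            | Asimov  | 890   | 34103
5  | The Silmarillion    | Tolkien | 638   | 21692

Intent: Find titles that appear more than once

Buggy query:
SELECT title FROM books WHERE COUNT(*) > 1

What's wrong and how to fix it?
Bug: COUNT(*) is an aggregate and cannot be used in WHERE

Fix: Group first, then use HAVING for the count condition

Corrected query:
SELECT title FROM books GROUP BY title HAVING COUNT(*) > 1

Result:
title           
----------------
The Silmarillion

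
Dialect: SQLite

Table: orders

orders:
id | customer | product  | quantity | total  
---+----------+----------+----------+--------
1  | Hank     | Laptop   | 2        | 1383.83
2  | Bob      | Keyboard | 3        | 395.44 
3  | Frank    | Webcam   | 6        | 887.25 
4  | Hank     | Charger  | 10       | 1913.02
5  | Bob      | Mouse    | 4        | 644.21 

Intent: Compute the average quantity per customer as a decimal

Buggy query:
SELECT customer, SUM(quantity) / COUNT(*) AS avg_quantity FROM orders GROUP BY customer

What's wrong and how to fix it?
Bug: Both operands are integers, so '/' performs integer division and truncates

Fix: Multiply by 1.0 (or CAST to REAL) to force floating-point division

Corrected query:
SELECT customer, SUM(quantity) * 1.0 / COUNT(*) AS avg_quantity FROM orders GROUP BY customer

Result:
customer | avg_quantity
---------+-------------
Bob      | 3.5         
Frank    | 6           
Hank     | 6           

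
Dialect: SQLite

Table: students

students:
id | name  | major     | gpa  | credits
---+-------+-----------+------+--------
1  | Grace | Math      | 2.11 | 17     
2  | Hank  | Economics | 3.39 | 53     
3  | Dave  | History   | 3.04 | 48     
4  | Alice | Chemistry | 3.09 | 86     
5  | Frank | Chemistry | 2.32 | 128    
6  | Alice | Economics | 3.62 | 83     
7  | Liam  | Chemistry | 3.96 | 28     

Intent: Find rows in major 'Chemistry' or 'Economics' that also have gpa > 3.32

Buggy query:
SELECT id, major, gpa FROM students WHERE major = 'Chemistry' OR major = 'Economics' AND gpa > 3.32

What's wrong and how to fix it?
Bug: Without parentheses, AND is evaluated before OR, so the gpa filter only applies to the 'Economics' branch

Fix: Add parentheses around the OR so the AND applies to both alternatives

Corrected query:
SELECT id, major, gpa FROM students WHERE (major = 'Chemistry' OR major = 'Economics') AND gpa > 3.32

Result:
id | major     | gpa 
---+-----------+-----
2  | Economics | 3.39
6  | Economics | 3.62
7  | Chemistry | 3.96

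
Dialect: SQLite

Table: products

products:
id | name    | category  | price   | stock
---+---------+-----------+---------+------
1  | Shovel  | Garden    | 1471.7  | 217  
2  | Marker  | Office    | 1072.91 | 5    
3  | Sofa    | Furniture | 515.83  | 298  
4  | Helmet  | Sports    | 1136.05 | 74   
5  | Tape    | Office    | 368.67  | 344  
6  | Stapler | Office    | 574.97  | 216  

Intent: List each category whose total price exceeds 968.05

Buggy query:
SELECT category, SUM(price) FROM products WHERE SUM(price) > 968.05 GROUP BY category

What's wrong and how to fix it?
Bug: Aggregate functions cannot appear in a WHERE clause

Fix: Use HAVING (which filters groups after aggregation) instead of WHERE

Corrected query:
SELECT category, SUM(price) FROM products GROUP BY category HAVING SUM(price) > 968.05

Result:
category | SUM(price)
---------+-----------
Garden   | 1471.7    
Office   | 2016.55   
Sports   | 1136.05   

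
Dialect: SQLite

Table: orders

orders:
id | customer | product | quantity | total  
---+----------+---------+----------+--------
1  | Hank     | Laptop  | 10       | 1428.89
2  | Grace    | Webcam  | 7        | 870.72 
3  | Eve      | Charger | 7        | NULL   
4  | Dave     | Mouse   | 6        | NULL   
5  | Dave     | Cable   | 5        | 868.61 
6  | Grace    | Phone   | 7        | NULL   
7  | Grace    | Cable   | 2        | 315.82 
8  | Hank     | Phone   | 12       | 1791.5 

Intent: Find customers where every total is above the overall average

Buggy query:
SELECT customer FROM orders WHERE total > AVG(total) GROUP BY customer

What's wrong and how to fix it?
Bug: AVG() is an aggregate; it can't sit directly in WHERE

Fix: Use a subquery for AVG and a HAVING MIN(...) filter so the condition holds for every row in the group

Corrected query:
SELECT customer FROM orders GROUP BY customer HAVING MIN(total) > (SELECT AVG(total) FROM orders)

Result:
customer
--------
Hank    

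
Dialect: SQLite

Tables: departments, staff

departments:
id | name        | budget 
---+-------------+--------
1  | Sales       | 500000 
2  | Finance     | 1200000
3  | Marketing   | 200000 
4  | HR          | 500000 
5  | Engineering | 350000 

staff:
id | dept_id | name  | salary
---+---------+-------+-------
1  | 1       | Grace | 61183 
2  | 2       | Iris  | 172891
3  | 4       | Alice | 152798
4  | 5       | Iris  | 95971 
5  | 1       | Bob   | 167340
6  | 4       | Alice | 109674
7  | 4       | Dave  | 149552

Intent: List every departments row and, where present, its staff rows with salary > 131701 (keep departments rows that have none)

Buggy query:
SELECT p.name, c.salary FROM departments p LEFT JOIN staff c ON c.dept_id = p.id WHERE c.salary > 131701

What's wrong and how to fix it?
Bug: Filtering c.salary in WHERE discards the NULL rows produced by LEFT JOIN, turning it into an inner join

Fix: Move the right-table condition into the ON clause so unmatched parents are kept

Corrected query:
SELECT p.name, c.salary FROM departments p LEFT JOIN staff c ON c.dept_id = p.id AND c.salary > 131701

Result:
name        | salary
------------+-------
Sales       | 167340
Finance     | 172891
Marketing   | NULL  
HR          | 149552
HR          | 152798
Engineering | NULL  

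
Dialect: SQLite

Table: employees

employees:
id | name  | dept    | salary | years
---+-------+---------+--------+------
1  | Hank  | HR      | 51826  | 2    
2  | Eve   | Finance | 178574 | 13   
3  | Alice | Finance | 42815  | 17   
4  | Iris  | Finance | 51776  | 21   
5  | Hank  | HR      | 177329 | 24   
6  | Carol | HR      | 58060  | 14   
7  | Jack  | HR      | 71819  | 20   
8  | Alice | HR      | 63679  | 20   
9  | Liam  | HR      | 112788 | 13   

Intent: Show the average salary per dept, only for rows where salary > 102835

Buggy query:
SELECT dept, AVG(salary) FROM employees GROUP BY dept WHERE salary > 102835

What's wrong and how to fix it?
Bug: WHERE cannot follow GROUP BY

Fix: Move the WHERE clause before GROUP BY

Corrected query:
SELECT dept, AVG(salary) FROM employees WHERE salary > 102835 GROUP BY dept

Result:
dept    | AVG(salary)
--------+------------
Finance | 178574     
HR      | 145058.5   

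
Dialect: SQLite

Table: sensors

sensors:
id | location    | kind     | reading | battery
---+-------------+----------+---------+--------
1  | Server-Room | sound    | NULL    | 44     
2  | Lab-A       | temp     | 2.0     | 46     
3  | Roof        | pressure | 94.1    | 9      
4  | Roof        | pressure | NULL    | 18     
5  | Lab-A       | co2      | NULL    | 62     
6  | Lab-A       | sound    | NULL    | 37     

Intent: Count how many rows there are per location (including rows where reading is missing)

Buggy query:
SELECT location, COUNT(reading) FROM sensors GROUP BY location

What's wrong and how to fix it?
Bug: COUNT(reading) skips NULLs, so groups with missing reading are undercounted

Fix: Use COUNT(*) to count all rows regardless of NULL

Corrected query:
SELECT location, COUNT(*) FROM sensors GROUP BY location

Result:
location    | COUNT(*)
------------+---------
Lab-A       | 3       
Roof        | 2       
Server-Room | 1       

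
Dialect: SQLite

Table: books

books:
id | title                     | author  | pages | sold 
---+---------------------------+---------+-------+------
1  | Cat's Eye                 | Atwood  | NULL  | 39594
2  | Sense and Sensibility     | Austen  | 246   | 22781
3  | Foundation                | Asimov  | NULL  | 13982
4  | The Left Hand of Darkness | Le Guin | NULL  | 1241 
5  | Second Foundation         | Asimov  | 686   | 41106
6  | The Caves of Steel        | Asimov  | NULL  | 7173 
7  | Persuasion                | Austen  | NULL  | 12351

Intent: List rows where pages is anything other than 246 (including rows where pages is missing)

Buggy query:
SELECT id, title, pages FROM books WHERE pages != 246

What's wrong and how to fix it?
Bug: Inequality against NULL is unknown, not true; rows with NULL are dropped

Fix: Add an explicit OR pages IS NULL to include the missing-value rows

Corrected query:
SELECT id, title, pages FROM books WHERE pages != 246 OR pages IS NULL

Result:
id | title                     | pages
---+---------------------------+------
1  | Cat's Eye                 | NULL 
3  | Foundation                | NULL 
4  | The Left Hand of Darkness | NULL 
5  | Second Foundation         | 686  
6  | The Caves of Steel        | NULL 
7  | Persuasion                | NULL 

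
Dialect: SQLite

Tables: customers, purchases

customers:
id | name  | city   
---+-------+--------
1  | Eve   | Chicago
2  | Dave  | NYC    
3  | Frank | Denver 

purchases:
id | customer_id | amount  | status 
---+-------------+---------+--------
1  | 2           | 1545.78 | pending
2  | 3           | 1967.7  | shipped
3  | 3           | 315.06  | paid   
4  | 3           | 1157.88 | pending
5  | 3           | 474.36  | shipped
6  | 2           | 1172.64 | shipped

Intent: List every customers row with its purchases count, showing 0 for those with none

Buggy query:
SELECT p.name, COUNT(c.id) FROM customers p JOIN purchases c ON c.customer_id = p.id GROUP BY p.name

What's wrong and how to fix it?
Bug: INNER JOIN drops customers rows that have no matching purchases rows

Fix: Use LEFT JOIN so parents without children still appear (COUNT(c.id) gives 0)

Corrected query:
SELECT p.name, COUNT(c.id) FROM customers p LEFT JOIN purchases c ON c.customer_id = p.id GROUP BY p.name

Result:
name  | COUNT(c.id)
------+------------
Dave  | 2          
Eve   | 0          
Frank | 4          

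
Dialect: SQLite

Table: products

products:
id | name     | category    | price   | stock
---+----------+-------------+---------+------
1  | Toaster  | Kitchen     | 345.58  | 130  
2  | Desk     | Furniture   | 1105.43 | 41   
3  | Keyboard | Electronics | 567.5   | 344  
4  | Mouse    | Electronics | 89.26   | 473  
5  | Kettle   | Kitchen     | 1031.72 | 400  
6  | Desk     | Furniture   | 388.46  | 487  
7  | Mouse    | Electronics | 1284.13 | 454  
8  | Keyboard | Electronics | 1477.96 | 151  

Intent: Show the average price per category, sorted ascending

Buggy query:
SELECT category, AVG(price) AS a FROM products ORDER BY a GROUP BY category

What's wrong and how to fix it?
Bug: ORDER BY appears before GROUP BY; SQL clause order requires GROUP BY first

Fix: Move ORDER BY to the end, after GROUP BY

Corrected query:
SELECT category, AVG(price) AS a FROM products GROUP BY category ORDER BY a

Result:
category    | a       
------------+---------
Kitchen     | 688.65  
Furniture   | 746.945 
Electronics | 854.7125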